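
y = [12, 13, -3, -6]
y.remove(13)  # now [12, -3, -6]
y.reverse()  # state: [-6, -3, 12]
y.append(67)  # [-6, -3, 12, 67]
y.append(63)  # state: [-6, -3, 12, 67, 63]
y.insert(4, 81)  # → [-6, -3, 12, 67, 81, 63]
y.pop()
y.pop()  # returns 81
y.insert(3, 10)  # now [-6, -3, 12, 10, 67]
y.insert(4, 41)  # [-6, -3, 12, 10, 41, 67]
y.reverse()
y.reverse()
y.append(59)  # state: [-6, -3, 12, 10, 41, 67, 59]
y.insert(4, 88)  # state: [-6, -3, 12, 10, 88, 41, 67, 59]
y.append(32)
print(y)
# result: [-6, -3, 12, 10, 88, 41, 67, 59, 32]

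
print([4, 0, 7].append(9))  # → None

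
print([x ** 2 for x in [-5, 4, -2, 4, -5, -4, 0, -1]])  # [25, 16, 4, 16, 25, 16, 0, 1]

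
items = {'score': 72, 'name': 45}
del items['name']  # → {'score': 72}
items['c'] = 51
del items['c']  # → {'score': 72}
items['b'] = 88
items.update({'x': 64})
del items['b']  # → {'score': 72, 'x': 64}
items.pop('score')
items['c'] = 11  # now {'x': 64, 'c': 11}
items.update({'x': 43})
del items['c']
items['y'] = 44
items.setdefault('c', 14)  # 14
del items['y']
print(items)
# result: {'x': 43, 'c': 14}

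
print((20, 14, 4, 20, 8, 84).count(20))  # 2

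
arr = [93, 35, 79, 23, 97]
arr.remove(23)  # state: [93, 35, 79, 97]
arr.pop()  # 97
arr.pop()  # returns 79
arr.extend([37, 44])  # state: [93, 35, 37, 44]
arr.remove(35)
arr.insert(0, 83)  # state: [83, 93, 37, 44]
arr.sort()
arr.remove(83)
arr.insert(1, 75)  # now [37, 75, 44, 93]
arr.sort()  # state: [37, 44, 75, 93]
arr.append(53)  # [37, 44, 75, 93, 53]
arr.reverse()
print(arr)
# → [53, 93, 75, 44, 37]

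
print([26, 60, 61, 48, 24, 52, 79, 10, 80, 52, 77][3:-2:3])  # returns [48, 79]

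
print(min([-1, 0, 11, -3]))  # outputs -3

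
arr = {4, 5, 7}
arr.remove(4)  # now {5, 7}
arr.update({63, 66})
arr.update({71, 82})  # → {5, 7, 63, 66, 71, 82}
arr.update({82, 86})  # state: {5, 7, 63, 66, 71, 82, 86}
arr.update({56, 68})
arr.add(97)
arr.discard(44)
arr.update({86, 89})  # {5, 7, 56, 63, 66, 68, 71, 82, 86, 89, 97}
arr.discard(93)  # {5, 7, 56, 63, 66, 68, 71, 82, 86, 89, 97}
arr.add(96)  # {5, 7, 56, 63, 66, 68, 71, 82, 86, 89, 96, 97}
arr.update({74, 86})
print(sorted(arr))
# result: [5, 7, 56, 63, 66, 68, 71, 74, 82, 86, 89, 96, 97]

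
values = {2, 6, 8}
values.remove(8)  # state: {2, 6}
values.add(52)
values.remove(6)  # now {2, 52}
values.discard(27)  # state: {2, 52}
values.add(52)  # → {2, 52}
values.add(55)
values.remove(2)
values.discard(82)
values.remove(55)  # {52}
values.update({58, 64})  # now {52, 58, 64}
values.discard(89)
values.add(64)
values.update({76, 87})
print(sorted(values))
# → [52, 58, 64, 76, 87]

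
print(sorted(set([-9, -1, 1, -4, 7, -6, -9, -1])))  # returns [-9, -6, -4, -1, 1, 7]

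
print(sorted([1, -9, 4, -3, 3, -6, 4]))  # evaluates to [-9, -6, -3, 1, 3, 4, 4]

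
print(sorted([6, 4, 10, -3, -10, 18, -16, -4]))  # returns [-16, -10, -4, -3, 4, 6, 10, 18]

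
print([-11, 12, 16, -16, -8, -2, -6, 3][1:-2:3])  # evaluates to [12, -8]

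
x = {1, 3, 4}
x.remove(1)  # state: {3, 4}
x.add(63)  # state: {3, 4, 63}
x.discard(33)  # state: {3, 4, 63}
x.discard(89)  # {3, 4, 63}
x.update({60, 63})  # {3, 4, 60, 63}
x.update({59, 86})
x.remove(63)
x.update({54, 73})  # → {3, 4, 54, 59, 60, 73, 86}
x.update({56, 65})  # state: {3, 4, 54, 56, 59, 60, 65, 73, 86}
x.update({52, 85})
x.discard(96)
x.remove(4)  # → {3, 52, 54, 56, 59, 60, 65, 73, 85, 86}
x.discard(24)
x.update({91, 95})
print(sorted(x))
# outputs [3, 52, 54, 56, 59, 60, 65, 73, 85, 86, 91, 95]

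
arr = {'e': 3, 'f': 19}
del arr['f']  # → {'e': 3}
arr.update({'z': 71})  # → {'e': 3, 'z': 71}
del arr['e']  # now {'z': 71}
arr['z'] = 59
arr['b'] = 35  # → {'z': 59, 'b': 35}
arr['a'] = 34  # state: {'z': 59, 'b': 35, 'a': 34}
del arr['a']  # {'z': 59, 'b': 35}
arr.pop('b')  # 35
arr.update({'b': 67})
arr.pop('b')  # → 67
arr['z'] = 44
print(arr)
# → {'z': 44}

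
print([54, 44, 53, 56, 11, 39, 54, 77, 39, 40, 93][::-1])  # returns [93, 40, 39, 77, 54, 39, 11, 56, 53, 44, 54]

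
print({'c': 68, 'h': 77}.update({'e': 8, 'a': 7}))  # None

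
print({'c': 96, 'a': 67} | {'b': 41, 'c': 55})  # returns {'c': 55, 'a': 67, 'b': 41}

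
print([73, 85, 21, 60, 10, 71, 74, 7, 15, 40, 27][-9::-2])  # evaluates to [21, 73]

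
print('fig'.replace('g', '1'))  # fi1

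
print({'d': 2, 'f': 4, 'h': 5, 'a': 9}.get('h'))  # 5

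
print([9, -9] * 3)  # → [9, -9, 9, -9, 9, -9]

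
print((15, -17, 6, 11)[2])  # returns 6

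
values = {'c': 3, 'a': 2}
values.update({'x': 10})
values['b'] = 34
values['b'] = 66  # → {'c': 3, 'a': 2, 'x': 10, 'b': 66}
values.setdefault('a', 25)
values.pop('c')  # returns 3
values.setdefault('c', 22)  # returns 22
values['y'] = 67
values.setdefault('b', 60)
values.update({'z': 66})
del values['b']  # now {'a': 2, 'x': 10, 'c': 22, 'y': 67, 'z': 66}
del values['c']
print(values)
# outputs {'a': 2, 'x': 10, 'y': 67, 'z': 66}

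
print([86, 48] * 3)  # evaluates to [86, 48, 86, 48, 86, 48]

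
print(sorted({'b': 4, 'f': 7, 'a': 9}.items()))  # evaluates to [('a', 9), ('b', 4), ('f', 7)]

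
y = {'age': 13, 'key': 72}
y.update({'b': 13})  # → {'age': 13, 'key': 72, 'b': 13}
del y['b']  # {'age': 13, 'key': 72}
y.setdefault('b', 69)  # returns 69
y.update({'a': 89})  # {'age': 13, 'key': 72, 'b': 69, 'a': 89}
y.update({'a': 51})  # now {'age': 13, 'key': 72, 'b': 69, 'a': 51}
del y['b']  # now {'age': 13, 'key': 72, 'a': 51}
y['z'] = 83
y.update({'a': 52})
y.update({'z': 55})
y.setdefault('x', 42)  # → 42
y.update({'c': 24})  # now {'age': 13, 'key': 72, 'a': 52, 'z': 55, 'x': 42, 'c': 24}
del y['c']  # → {'age': 13, 'key': 72, 'a': 52, 'z': 55, 'x': 42}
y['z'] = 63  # {'age': 13, 'key': 72, 'a': 52, 'z': 63, 'x': 42}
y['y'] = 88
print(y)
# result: {'age': 13, 'key': 72, 'a': 52, 'z': 63, 'x': 42, 'y': 88}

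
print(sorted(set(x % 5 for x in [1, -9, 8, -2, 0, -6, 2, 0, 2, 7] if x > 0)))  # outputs [1, 2, 3]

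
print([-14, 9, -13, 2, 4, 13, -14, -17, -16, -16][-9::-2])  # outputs [9]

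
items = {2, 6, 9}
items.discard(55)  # {2, 6, 9}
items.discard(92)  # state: {2, 6, 9}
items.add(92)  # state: {2, 6, 9, 92}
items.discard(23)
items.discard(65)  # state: {2, 6, 9, 92}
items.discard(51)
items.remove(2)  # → {6, 9, 92}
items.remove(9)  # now {6, 92}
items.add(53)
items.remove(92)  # {6, 53}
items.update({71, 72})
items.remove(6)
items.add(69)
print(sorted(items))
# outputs [53, 69, 71, 72]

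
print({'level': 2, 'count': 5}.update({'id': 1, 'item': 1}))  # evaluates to None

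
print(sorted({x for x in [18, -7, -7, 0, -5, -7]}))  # [-7, -5, 0, 18]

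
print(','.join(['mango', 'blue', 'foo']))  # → mango,blue,foo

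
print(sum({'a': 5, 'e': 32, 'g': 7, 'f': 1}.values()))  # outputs 45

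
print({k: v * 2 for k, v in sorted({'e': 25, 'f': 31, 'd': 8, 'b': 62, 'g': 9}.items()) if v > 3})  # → {'b': 124, 'd': 16, 'e': 50, 'f': 62, 'g': 18}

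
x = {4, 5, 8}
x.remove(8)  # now {4, 5}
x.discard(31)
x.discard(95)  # {4, 5}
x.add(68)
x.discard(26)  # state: {4, 5, 68}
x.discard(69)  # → {4, 5, 68}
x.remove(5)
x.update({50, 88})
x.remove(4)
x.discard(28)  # {50, 68, 88}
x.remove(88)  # {50, 68}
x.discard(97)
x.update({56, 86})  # {50, 56, 68, 86}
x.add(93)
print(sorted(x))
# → [50, 56, 68, 86, 93]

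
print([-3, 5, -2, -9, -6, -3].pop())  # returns -3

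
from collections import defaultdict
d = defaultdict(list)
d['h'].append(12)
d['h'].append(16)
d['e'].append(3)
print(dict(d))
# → {'h': [12, 16], 'e': [3]}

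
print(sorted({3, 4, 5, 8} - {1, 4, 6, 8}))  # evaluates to [3, 5]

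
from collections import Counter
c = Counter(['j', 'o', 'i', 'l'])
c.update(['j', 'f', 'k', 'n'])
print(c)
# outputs Counter({'j': 2, 'o': 1, 'i': 1, 'l': 1, 'f': 1, 'k': 1, 'n': 1})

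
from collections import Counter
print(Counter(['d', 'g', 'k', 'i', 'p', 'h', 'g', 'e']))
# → Counter({'g': 2, 'd': 1, 'k': 1, 'i': 1, 'p': 1, 'h': 1, 'e': 1})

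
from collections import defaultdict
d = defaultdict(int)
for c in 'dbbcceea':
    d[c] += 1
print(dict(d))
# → {'d': 1, 'b': 2, 'c': 2, 'e': 2, 'a': 1}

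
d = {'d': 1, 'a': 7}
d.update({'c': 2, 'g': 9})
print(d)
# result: {'d': 1, 'a': 7, 'c': 2, 'g': 9}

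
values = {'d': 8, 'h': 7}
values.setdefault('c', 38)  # 38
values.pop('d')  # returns 8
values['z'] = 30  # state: {'h': 7, 'c': 38, 'z': 30}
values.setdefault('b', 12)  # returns 12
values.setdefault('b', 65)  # 12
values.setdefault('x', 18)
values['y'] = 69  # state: {'h': 7, 'c': 38, 'z': 30, 'b': 12, 'x': 18, 'y': 69}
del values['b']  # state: {'h': 7, 'c': 38, 'z': 30, 'x': 18, 'y': 69}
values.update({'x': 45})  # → {'h': 7, 'c': 38, 'z': 30, 'x': 45, 'y': 69}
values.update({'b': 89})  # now {'h': 7, 'c': 38, 'z': 30, 'x': 45, 'y': 69, 'b': 89}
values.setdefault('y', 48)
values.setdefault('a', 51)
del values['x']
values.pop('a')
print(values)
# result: {'h': 7, 'c': 38, 'z': 30, 'y': 69, 'b': 89}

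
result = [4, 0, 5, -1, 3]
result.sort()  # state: [-1, 0, 3, 4, 5]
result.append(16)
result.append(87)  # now [-1, 0, 3, 4, 5, 16, 87]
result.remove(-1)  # [0, 3, 4, 5, 16, 87]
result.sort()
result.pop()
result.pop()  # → 16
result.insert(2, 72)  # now [0, 3, 72, 4, 5]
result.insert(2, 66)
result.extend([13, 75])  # [0, 3, 66, 72, 4, 5, 13, 75]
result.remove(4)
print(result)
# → [0, 3, 66, 72, 5, 13, 75]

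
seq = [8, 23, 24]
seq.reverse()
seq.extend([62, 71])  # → [24, 23, 8, 62, 71]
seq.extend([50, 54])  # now [24, 23, 8, 62, 71, 50, 54]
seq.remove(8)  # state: [24, 23, 62, 71, 50, 54]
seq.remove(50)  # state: [24, 23, 62, 71, 54]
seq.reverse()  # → [54, 71, 62, 23, 24]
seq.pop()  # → 24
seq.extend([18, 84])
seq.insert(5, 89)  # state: [54, 71, 62, 23, 18, 89, 84]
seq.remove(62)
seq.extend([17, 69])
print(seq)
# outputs [54, 71, 23, 18, 89, 84, 17, 69]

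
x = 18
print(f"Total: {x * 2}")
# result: Total: 36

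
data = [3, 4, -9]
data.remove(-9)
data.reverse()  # [4, 3]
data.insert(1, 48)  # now [4, 48, 3]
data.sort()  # [3, 4, 48]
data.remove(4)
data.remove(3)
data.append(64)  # [48, 64]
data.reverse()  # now [64, 48]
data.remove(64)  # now [48]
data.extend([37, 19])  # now [48, 37, 19]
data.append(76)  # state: [48, 37, 19, 76]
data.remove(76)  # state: [48, 37, 19]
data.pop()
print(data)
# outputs [48, 37]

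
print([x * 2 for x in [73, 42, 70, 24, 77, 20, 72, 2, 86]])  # [146, 84, 140, 48, 154, 40, 144, 4, 172]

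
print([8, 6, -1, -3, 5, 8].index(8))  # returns 0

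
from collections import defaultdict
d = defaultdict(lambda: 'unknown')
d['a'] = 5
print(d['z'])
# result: unknown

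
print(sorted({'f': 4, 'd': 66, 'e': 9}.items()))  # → [('d', 66), ('e', 9), ('f', 4)]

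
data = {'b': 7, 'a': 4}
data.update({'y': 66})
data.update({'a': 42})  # {'b': 7, 'a': 42, 'y': 66}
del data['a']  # {'b': 7, 'y': 66}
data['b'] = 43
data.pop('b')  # 43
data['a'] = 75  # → {'y': 66, 'a': 75}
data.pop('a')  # 75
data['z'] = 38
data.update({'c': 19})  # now {'y': 66, 'z': 38, 'c': 19}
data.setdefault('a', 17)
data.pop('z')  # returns 38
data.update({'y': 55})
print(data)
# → {'y': 55, 'c': 19, 'a': 17}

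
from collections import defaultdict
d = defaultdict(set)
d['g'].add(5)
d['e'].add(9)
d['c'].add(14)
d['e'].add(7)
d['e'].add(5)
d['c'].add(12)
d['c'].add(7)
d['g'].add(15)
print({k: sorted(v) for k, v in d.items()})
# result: {'g': [5, 15], 'e': [5, 7, 9], 'c': [7, 12, 14]}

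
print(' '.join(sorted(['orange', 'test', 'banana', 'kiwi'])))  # banana kiwi orange test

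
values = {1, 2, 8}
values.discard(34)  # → {1, 2, 8}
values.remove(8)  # {1, 2}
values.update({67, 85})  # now {1, 2, 67, 85}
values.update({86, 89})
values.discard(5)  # {1, 2, 67, 85, 86, 89}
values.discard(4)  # {1, 2, 67, 85, 86, 89}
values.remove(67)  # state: {1, 2, 85, 86, 89}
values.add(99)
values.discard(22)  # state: {1, 2, 85, 86, 89, 99}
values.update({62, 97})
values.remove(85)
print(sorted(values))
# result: [1, 2, 62, 86, 89, 97, 99]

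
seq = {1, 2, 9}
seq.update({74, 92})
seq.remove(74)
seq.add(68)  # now {1, 2, 9, 68, 92}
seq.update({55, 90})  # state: {1, 2, 9, 55, 68, 90, 92}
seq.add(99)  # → {1, 2, 9, 55, 68, 90, 92, 99}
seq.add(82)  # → {1, 2, 9, 55, 68, 82, 90, 92, 99}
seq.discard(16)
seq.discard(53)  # {1, 2, 9, 55, 68, 82, 90, 92, 99}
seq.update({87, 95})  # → {1, 2, 9, 55, 68, 82, 87, 90, 92, 95, 99}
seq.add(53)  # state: {1, 2, 9, 53, 55, 68, 82, 87, 90, 92, 95, 99}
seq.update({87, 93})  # {1, 2, 9, 53, 55, 68, 82, 87, 90, 92, 93, 95, 99}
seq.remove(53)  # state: {1, 2, 9, 55, 68, 82, 87, 90, 92, 93, 95, 99}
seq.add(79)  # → {1, 2, 9, 55, 68, 79, 82, 87, 90, 92, 93, 95, 99}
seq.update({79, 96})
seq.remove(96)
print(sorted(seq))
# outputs [1, 2, 9, 55, 68, 79, 82, 87, 90, 92, 93, 95, 99]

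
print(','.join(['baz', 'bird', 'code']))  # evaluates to baz,bird,code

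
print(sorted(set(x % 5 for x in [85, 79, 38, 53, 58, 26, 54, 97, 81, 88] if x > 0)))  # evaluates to [0, 1, 2, 3, 4]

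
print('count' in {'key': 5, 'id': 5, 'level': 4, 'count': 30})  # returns True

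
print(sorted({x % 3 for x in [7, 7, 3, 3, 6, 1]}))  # [0, 1]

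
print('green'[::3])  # ge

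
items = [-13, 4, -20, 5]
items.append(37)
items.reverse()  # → [37, 5, -20, 4, -13]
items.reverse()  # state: [-13, 4, -20, 5, 37]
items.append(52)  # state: [-13, 4, -20, 5, 37, 52]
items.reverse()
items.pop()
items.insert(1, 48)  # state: [52, 48, 37, 5, -20, 4]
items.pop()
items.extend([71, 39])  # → [52, 48, 37, 5, -20, 71, 39]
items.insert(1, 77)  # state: [52, 77, 48, 37, 5, -20, 71, 39]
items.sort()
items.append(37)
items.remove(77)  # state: [-20, 5, 37, 39, 48, 52, 71, 37]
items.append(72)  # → [-20, 5, 37, 39, 48, 52, 71, 37, 72]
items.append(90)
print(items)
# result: [-20, 5, 37, 39, 48, 52, 71, 37, 72, 90]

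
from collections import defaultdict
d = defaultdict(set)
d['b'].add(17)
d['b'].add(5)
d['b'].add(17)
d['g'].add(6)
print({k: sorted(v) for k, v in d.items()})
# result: {'b': [5, 17], 'g': [6]}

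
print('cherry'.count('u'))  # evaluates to 0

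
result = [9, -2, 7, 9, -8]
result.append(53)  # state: [9, -2, 7, 9, -8, 53]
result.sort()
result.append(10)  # [-8, -2, 7, 9, 9, 53, 10]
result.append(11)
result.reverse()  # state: [11, 10, 53, 9, 9, 7, -2, -8]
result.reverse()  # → [-8, -2, 7, 9, 9, 53, 10, 11]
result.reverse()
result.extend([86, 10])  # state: [11, 10, 53, 9, 9, 7, -2, -8, 86, 10]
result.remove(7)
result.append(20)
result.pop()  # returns 20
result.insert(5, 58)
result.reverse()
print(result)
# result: [10, 86, -8, -2, 58, 9, 9, 53, 10, 11]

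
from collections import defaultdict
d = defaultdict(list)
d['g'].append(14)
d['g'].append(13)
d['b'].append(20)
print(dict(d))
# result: {'g': [14, 13], 'b': [20]}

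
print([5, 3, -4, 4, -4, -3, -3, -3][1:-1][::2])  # [3, 4, -3]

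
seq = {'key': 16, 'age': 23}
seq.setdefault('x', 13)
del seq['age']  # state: {'key': 16, 'x': 13}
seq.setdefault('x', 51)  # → 13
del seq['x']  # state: {'key': 16}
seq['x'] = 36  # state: {'key': 16, 'x': 36}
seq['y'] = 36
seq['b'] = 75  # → {'key': 16, 'x': 36, 'y': 36, 'b': 75}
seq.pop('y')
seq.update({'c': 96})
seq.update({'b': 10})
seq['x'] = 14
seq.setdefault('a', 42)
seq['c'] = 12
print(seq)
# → {'key': 16, 'x': 14, 'b': 10, 'c': 12, 'a': 42}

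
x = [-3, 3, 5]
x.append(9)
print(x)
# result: [-3, 3, 5, 9]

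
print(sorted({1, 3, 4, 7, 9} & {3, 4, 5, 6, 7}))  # [3, 4, 7]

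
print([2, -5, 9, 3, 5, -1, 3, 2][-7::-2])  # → [-5]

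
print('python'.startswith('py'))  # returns True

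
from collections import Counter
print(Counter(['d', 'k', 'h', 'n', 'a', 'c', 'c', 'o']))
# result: Counter({'c': 2, 'd': 1, 'k': 1, 'h': 1, 'n': 1, 'a': 1, 'o': 1})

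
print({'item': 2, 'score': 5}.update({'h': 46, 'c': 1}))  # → None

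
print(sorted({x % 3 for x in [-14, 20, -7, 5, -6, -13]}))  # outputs [0, 1, 2]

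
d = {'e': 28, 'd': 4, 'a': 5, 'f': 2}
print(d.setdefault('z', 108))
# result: 108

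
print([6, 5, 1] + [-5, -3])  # [6, 5, 1, -5, -3]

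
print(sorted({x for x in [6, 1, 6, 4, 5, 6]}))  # [1, 4, 5, 6]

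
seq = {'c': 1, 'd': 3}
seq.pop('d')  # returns 3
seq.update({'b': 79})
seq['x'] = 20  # {'c': 1, 'b': 79, 'x': 20}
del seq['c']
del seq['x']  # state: {'b': 79}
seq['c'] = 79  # {'b': 79, 'c': 79}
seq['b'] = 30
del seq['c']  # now {'b': 30}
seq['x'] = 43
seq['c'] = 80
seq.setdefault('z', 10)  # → 10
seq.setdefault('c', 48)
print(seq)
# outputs {'b': 30, 'x': 43, 'c': 80, 'z': 10}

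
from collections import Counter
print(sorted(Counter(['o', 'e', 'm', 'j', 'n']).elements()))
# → ['e', 'j', 'm', 'n', 'o']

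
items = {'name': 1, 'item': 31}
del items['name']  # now {'item': 31}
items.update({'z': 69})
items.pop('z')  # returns 69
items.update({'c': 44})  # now {'item': 31, 'c': 44}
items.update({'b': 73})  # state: {'item': 31, 'c': 44, 'b': 73}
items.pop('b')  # 73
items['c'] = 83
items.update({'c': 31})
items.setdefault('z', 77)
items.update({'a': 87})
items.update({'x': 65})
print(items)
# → {'item': 31, 'c': 31, 'z': 77, 'a': 87, 'x': 65}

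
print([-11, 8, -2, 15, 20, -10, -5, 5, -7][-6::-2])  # [15, 8]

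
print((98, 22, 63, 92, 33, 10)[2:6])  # (63, 92, 33, 10)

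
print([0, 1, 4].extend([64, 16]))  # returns None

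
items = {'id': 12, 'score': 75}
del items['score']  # {'id': 12}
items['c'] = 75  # {'id': 12, 'c': 75}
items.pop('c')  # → 75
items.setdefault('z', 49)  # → 49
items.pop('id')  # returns 12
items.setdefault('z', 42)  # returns 49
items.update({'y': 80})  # {'z': 49, 'y': 80}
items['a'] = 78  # {'z': 49, 'y': 80, 'a': 78}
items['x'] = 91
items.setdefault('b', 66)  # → 66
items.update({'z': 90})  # {'z': 90, 'y': 80, 'a': 78, 'x': 91, 'b': 66}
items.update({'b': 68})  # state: {'z': 90, 'y': 80, 'a': 78, 'x': 91, 'b': 68}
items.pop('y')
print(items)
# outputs {'z': 90, 'a': 78, 'x': 91, 'b': 68}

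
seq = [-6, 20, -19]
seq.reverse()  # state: [-19, 20, -6]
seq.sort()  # [-19, -6, 20]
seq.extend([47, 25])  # [-19, -6, 20, 47, 25]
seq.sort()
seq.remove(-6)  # [-19, 20, 25, 47]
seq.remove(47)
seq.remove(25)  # [-19, 20]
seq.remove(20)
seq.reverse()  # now [-19]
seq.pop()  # -19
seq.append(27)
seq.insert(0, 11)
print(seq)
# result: [11, 27]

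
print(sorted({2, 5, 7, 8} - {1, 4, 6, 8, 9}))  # [2, 5, 7]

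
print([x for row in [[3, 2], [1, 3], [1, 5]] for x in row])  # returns [3, 2, 1, 3, 1, 5]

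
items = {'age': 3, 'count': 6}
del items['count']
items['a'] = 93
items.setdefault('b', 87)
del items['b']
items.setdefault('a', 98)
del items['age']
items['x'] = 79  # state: {'a': 93, 'x': 79}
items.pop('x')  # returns 79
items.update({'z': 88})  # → {'a': 93, 'z': 88}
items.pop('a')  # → 93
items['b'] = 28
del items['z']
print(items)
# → {'b': 28}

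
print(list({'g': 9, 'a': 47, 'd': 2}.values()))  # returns [9, 47, 2]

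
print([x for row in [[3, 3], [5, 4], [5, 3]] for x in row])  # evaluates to [3, 3, 5, 4, 5, 3]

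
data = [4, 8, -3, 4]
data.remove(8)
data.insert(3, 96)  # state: [4, -3, 4, 96]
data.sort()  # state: [-3, 4, 4, 96]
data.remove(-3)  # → [4, 4, 96]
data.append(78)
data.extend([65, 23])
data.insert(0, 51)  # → [51, 4, 4, 96, 78, 65, 23]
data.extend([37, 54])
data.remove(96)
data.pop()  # 54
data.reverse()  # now [37, 23, 65, 78, 4, 4, 51]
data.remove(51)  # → [37, 23, 65, 78, 4, 4]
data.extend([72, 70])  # [37, 23, 65, 78, 4, 4, 72, 70]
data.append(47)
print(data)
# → [37, 23, 65, 78, 4, 4, 72, 70, 47]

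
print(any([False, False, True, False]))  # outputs True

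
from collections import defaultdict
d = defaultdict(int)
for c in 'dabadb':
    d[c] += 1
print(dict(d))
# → {'d': 2, 'a': 2, 'b': 2}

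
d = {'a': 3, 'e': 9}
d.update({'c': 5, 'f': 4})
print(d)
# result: {'a': 3, 'e': 9, 'c': 5, 'f': 4}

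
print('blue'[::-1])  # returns eulb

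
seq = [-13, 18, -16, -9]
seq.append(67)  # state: [-13, 18, -16, -9, 67]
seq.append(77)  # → [-13, 18, -16, -9, 67, 77]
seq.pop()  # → 77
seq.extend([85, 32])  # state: [-13, 18, -16, -9, 67, 85, 32]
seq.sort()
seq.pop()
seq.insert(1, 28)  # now [-16, 28, -13, -9, 18, 32, 67]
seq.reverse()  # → [67, 32, 18, -9, -13, 28, -16]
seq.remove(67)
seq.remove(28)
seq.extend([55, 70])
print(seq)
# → [32, 18, -9, -13, -16, 55, 70]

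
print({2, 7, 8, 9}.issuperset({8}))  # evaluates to True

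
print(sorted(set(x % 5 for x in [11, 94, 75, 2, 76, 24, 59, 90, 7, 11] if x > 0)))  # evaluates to [0, 1, 2, 4]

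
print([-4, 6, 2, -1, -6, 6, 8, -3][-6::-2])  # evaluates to [2, -4]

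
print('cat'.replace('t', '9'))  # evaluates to ca9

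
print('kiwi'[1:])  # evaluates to iwi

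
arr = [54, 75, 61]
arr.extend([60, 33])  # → [54, 75, 61, 60, 33]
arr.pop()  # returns 33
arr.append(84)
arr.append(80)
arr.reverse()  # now [80, 84, 60, 61, 75, 54]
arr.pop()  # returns 54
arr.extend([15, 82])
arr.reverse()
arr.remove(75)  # [82, 15, 61, 60, 84, 80]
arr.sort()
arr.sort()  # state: [15, 60, 61, 80, 82, 84]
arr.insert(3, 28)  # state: [15, 60, 61, 28, 80, 82, 84]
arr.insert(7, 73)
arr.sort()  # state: [15, 28, 60, 61, 73, 80, 82, 84]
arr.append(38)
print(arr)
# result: [15, 28, 60, 61, 73, 80, 82, 84, 38]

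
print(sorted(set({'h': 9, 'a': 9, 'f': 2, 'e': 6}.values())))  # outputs [2, 6, 9]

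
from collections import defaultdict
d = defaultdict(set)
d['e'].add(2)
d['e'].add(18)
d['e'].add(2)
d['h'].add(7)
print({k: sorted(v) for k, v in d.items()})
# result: {'e': [2, 18], 'h': [7]}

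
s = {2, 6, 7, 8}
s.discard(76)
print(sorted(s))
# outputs [2, 6, 7, 8]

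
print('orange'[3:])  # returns nge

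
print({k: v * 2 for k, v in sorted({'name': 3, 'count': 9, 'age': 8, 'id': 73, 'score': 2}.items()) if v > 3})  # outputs {'age': 16, 'count': 18, 'id': 146}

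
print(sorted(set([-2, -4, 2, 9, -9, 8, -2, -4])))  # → [-9, -4, -2, 2, 8, 9]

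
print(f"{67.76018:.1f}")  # 67.8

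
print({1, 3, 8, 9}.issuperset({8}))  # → True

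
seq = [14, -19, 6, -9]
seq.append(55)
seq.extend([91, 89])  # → [14, -19, 6, -9, 55, 91, 89]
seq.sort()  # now [-19, -9, 6, 14, 55, 89, 91]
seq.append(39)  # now [-19, -9, 6, 14, 55, 89, 91, 39]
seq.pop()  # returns 39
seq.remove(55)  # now [-19, -9, 6, 14, 89, 91]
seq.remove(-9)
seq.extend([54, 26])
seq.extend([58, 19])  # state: [-19, 6, 14, 89, 91, 54, 26, 58, 19]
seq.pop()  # 19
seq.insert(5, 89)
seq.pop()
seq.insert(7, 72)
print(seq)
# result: [-19, 6, 14, 89, 91, 89, 54, 72, 26]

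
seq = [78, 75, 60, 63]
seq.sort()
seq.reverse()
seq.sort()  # [60, 63, 75, 78]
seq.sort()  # [60, 63, 75, 78]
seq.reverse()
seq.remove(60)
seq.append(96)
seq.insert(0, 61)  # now [61, 78, 75, 63, 96]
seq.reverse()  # [96, 63, 75, 78, 61]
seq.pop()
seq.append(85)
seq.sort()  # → [63, 75, 78, 85, 96]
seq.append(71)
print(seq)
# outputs [63, 75, 78, 85, 96, 71]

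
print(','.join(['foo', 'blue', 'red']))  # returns foo,blue,red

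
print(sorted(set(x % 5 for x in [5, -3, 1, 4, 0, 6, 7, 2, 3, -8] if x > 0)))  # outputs [0, 1, 2, 3, 4]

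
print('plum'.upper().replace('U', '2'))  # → PL2M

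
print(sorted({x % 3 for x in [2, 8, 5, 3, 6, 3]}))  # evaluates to [0, 2]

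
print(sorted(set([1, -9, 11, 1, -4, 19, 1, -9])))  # [-9, -4, 1, 11, 19]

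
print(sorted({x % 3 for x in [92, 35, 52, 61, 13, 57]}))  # [0, 1, 2]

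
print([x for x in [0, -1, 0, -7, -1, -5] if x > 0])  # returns []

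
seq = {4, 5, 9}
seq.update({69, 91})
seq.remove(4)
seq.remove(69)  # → {5, 9, 91}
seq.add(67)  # {5, 9, 67, 91}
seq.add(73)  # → {5, 9, 67, 73, 91}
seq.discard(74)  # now {5, 9, 67, 73, 91}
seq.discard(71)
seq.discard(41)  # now {5, 9, 67, 73, 91}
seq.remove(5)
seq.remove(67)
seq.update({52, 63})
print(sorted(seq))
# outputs [9, 52, 63, 73, 91]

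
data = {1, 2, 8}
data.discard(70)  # {1, 2, 8}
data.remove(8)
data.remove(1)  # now {2}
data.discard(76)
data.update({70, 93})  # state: {2, 70, 93}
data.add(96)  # {2, 70, 93, 96}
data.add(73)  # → {2, 70, 73, 93, 96}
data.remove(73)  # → {2, 70, 93, 96}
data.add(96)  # {2, 70, 93, 96}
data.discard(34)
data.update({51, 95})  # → {2, 51, 70, 93, 95, 96}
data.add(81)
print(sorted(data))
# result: [2, 51, 70, 81, 93, 95, 96]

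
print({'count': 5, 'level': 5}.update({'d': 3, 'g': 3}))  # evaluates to None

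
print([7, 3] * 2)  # [7, 3, 7, 3]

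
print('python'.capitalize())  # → Python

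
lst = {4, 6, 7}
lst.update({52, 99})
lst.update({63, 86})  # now {4, 6, 7, 52, 63, 86, 99}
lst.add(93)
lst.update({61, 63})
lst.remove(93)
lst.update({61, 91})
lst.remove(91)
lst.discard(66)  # {4, 6, 7, 52, 61, 63, 86, 99}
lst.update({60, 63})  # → {4, 6, 7, 52, 60, 61, 63, 86, 99}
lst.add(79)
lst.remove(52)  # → {4, 6, 7, 60, 61, 63, 79, 86, 99}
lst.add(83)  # {4, 6, 7, 60, 61, 63, 79, 83, 86, 99}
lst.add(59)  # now {4, 6, 7, 59, 60, 61, 63, 79, 83, 86, 99}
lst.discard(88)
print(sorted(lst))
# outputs [4, 6, 7, 59, 60, 61, 63, 79, 83, 86, 99]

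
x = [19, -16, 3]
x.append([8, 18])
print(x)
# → [19, -16, 3, [8, 18]]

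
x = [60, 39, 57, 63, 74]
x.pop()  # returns 74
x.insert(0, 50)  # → [50, 60, 39, 57, 63]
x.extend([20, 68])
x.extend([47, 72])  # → [50, 60, 39, 57, 63, 20, 68, 47, 72]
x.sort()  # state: [20, 39, 47, 50, 57, 60, 63, 68, 72]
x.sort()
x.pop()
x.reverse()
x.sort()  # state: [20, 39, 47, 50, 57, 60, 63, 68]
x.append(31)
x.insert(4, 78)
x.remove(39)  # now [20, 47, 50, 78, 57, 60, 63, 68, 31]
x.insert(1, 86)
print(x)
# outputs [20, 86, 47, 50, 78, 57, 60, 63, 68, 31]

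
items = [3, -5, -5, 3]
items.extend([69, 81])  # [3, -5, -5, 3, 69, 81]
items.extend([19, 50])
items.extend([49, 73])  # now [3, -5, -5, 3, 69, 81, 19, 50, 49, 73]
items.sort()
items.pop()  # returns 81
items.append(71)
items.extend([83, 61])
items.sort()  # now [-5, -5, 3, 3, 19, 49, 50, 61, 69, 71, 73, 83]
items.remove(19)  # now [-5, -5, 3, 3, 49, 50, 61, 69, 71, 73, 83]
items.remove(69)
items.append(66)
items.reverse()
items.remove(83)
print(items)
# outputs [66, 73, 71, 61, 50, 49, 3, 3, -5, -5]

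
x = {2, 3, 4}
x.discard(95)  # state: {2, 3, 4}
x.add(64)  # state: {2, 3, 4, 64}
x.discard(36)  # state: {2, 3, 4, 64}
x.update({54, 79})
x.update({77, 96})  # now {2, 3, 4, 54, 64, 77, 79, 96}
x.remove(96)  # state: {2, 3, 4, 54, 64, 77, 79}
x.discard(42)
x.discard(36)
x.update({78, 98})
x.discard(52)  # {2, 3, 4, 54, 64, 77, 78, 79, 98}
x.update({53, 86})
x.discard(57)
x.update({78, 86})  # {2, 3, 4, 53, 54, 64, 77, 78, 79, 86, 98}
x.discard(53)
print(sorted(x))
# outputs [2, 3, 4, 54, 64, 77, 78, 79, 86, 98]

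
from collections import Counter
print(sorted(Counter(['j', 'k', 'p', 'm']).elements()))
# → ['j', 'k', 'm', 'p']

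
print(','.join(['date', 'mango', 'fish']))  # date,mango,fish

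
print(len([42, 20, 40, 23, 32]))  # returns 5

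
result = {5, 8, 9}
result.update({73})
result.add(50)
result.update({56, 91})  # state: {5, 8, 9, 50, 56, 73, 91}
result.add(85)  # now {5, 8, 9, 50, 56, 73, 85, 91}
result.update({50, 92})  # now {5, 8, 9, 50, 56, 73, 85, 91, 92}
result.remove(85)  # {5, 8, 9, 50, 56, 73, 91, 92}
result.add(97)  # {5, 8, 9, 50, 56, 73, 91, 92, 97}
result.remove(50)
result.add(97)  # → {5, 8, 9, 56, 73, 91, 92, 97}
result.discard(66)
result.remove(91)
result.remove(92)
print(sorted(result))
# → [5, 8, 9, 56, 73, 97]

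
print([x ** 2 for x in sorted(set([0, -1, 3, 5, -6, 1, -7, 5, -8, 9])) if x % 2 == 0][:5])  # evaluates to [64, 36, 0]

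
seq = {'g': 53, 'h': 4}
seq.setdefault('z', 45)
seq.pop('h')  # 4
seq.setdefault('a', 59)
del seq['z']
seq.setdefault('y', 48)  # 48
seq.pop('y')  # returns 48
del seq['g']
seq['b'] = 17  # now {'a': 59, 'b': 17}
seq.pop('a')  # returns 59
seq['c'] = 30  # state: {'b': 17, 'c': 30}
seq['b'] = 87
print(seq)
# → {'b': 87, 'c': 30}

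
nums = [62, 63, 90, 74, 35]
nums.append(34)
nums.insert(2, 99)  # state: [62, 63, 99, 90, 74, 35, 34]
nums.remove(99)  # [62, 63, 90, 74, 35, 34]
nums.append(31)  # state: [62, 63, 90, 74, 35, 34, 31]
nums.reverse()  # [31, 34, 35, 74, 90, 63, 62]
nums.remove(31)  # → [34, 35, 74, 90, 63, 62]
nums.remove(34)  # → [35, 74, 90, 63, 62]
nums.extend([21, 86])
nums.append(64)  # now [35, 74, 90, 63, 62, 21, 86, 64]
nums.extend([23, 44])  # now [35, 74, 90, 63, 62, 21, 86, 64, 23, 44]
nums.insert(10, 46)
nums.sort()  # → [21, 23, 35, 44, 46, 62, 63, 64, 74, 86, 90]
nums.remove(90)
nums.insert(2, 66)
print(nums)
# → [21, 23, 66, 35, 44, 46, 62, 63, 64, 74, 86]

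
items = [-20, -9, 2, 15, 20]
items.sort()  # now [-20, -9, 2, 15, 20]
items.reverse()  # [20, 15, 2, -9, -20]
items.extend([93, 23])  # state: [20, 15, 2, -9, -20, 93, 23]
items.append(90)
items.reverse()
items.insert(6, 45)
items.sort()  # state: [-20, -9, 2, 15, 20, 23, 45, 90, 93]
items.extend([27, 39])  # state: [-20, -9, 2, 15, 20, 23, 45, 90, 93, 27, 39]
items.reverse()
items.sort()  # [-20, -9, 2, 15, 20, 23, 27, 39, 45, 90, 93]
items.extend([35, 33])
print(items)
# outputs [-20, -9, 2, 15, 20, 23, 27, 39, 45, 90, 93, 35, 33]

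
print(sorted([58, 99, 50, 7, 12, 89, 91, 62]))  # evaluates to [7, 12, 50, 58, 62, 89, 91, 99]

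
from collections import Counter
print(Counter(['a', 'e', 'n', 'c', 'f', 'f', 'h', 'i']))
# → Counter({'f': 2, 'a': 1, 'e': 1, 'n': 1, 'c': 1, 'h': 1, 'i': 1})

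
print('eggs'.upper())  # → EGGS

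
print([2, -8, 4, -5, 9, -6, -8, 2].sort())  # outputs None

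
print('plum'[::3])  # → pm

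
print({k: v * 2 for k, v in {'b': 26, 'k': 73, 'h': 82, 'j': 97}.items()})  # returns {'b': 52, 'k': 146, 'h': 164, 'j': 194}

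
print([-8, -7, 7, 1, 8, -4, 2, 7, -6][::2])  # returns [-8, 7, 8, 2, -6]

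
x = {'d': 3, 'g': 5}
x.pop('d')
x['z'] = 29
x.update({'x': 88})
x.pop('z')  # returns 29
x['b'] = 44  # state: {'g': 5, 'x': 88, 'b': 44}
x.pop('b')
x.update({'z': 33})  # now {'g': 5, 'x': 88, 'z': 33}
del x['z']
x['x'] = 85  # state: {'g': 5, 'x': 85}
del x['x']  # {'g': 5}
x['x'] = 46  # {'g': 5, 'x': 46}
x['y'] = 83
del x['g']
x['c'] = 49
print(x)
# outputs {'x': 46, 'y': 83, 'c': 49}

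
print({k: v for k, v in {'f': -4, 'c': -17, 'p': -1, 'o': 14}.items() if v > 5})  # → {'o': 14}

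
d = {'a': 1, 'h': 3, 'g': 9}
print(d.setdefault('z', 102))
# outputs 102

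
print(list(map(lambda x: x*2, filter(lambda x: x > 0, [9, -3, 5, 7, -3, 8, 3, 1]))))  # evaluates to [18, 10, 14, 16, 6, 2]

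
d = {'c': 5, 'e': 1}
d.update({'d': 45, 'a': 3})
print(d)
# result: {'c': 5, 'e': 1, 'd': 45, 'a': 3}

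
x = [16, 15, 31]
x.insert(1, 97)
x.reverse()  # [31, 15, 97, 16]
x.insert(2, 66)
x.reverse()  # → [16, 97, 66, 15, 31]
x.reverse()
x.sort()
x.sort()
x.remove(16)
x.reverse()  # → [97, 66, 31, 15]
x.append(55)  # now [97, 66, 31, 15, 55]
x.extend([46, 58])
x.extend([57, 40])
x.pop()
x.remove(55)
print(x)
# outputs [97, 66, 31, 15, 46, 58, 57]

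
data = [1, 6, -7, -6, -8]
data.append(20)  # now [1, 6, -7, -6, -8, 20]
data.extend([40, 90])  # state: [1, 6, -7, -6, -8, 20, 40, 90]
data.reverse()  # [90, 40, 20, -8, -6, -7, 6, 1]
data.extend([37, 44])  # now [90, 40, 20, -8, -6, -7, 6, 1, 37, 44]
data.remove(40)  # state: [90, 20, -8, -6, -7, 6, 1, 37, 44]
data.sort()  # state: [-8, -7, -6, 1, 6, 20, 37, 44, 90]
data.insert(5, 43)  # [-8, -7, -6, 1, 6, 43, 20, 37, 44, 90]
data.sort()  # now [-8, -7, -6, 1, 6, 20, 37, 43, 44, 90]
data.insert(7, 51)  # [-8, -7, -6, 1, 6, 20, 37, 51, 43, 44, 90]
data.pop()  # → 90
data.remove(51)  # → [-8, -7, -6, 1, 6, 20, 37, 43, 44]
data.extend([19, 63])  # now [-8, -7, -6, 1, 6, 20, 37, 43, 44, 19, 63]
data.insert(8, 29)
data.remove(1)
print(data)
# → [-8, -7, -6, 6, 20, 37, 43, 29, 44, 19, 63]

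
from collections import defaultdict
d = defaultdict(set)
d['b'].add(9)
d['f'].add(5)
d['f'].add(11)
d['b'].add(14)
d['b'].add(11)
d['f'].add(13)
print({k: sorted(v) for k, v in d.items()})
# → {'b': [9, 11, 14], 'f': [5, 11, 13]}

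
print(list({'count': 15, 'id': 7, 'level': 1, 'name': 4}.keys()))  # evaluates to ['count', 'id', 'level', 'name']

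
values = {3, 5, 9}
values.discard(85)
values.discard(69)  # {3, 5, 9}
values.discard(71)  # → {3, 5, 9}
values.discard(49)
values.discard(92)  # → {3, 5, 9}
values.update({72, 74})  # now {3, 5, 9, 72, 74}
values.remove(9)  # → {3, 5, 72, 74}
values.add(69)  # {3, 5, 69, 72, 74}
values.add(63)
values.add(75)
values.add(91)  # {3, 5, 63, 69, 72, 74, 75, 91}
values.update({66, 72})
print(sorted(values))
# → [3, 5, 63, 66, 69, 72, 74, 75, 91]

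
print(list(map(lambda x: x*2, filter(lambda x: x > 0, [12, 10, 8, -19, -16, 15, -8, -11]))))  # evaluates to [24, 20, 16, 30]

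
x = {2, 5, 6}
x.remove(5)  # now {2, 6}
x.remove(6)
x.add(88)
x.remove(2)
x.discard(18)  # {88}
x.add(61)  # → {61, 88}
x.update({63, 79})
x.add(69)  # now {61, 63, 69, 79, 88}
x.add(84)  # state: {61, 63, 69, 79, 84, 88}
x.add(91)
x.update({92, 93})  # {61, 63, 69, 79, 84, 88, 91, 92, 93}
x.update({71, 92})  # {61, 63, 69, 71, 79, 84, 88, 91, 92, 93}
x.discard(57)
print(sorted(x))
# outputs [61, 63, 69, 71, 79, 84, 88, 91, 92, 93]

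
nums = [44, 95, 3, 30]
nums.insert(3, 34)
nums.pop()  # 30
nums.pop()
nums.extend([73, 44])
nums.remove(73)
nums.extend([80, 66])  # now [44, 95, 3, 44, 80, 66]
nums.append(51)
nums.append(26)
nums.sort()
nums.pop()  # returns 95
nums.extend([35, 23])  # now [3, 26, 44, 44, 51, 66, 80, 35, 23]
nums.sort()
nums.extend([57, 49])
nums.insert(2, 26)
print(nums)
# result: [3, 23, 26, 26, 35, 44, 44, 51, 66, 80, 57, 49]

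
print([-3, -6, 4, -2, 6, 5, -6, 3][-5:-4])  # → [-2]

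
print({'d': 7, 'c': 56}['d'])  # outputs 7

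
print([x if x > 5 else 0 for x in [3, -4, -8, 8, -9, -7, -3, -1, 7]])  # [0, 0, 0, 8, 0, 0, 0, 0, 7]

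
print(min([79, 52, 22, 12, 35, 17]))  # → 12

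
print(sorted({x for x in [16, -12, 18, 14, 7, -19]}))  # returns [-19, -12, 7, 14, 16, 18]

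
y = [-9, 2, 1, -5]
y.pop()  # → -5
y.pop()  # 1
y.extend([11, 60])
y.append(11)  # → [-9, 2, 11, 60, 11]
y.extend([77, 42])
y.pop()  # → 42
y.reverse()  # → [77, 11, 60, 11, 2, -9]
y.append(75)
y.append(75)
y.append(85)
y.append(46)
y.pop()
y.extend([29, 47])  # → [77, 11, 60, 11, 2, -9, 75, 75, 85, 29, 47]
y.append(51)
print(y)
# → [77, 11, 60, 11, 2, -9, 75, 75, 85, 29, 47, 51]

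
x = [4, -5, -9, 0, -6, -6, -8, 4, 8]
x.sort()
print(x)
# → [-9, -8, -6, -6, -5, 0, 4, 4, 8]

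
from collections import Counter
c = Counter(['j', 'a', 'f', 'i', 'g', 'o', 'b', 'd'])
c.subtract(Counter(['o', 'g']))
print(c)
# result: Counter({'j': 1, 'a': 1, 'f': 1, 'i': 1, 'b': 1, 'd': 1, 'g': 0, 'o': 0})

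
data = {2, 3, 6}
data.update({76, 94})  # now {2, 3, 6, 76, 94}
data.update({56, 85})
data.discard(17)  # {2, 3, 6, 56, 76, 85, 94}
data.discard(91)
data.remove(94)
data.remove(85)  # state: {2, 3, 6, 56, 76}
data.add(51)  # {2, 3, 6, 51, 56, 76}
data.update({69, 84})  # {2, 3, 6, 51, 56, 69, 76, 84}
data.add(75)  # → {2, 3, 6, 51, 56, 69, 75, 76, 84}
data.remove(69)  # {2, 3, 6, 51, 56, 75, 76, 84}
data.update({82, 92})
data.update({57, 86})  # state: {2, 3, 6, 51, 56, 57, 75, 76, 82, 84, 86, 92}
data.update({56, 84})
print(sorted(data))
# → [2, 3, 6, 51, 56, 57, 75, 76, 82, 84, 86, 92]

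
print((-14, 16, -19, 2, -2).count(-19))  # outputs 1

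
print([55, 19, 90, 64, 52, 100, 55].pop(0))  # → 55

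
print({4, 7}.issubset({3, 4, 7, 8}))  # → True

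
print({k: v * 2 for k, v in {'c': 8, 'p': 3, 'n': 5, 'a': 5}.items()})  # {'c': 16, 'p': 6, 'n': 10, 'a': 10}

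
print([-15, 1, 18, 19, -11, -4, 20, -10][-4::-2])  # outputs [-11, 18, -15]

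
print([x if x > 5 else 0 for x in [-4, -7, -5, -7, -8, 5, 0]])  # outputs [0, 0, 0, 0, 0, 0, 0]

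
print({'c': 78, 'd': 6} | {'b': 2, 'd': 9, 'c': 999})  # {'c': 999, 'd': 9, 'b': 2}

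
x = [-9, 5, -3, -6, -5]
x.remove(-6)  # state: [-9, 5, -3, -5]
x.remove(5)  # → [-9, -3, -5]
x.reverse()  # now [-5, -3, -9]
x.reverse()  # [-9, -3, -5]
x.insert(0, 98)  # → [98, -9, -3, -5]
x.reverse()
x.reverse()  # [98, -9, -3, -5]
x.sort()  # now [-9, -5, -3, 98]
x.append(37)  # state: [-9, -5, -3, 98, 37]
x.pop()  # 37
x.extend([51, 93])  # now [-9, -5, -3, 98, 51, 93]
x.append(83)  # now [-9, -5, -3, 98, 51, 93, 83]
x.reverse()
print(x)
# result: [83, 93, 51, 98, -3, -5, -9]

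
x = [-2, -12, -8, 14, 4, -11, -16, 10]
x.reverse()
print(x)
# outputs [10, -16, -11, 4, 14, -8, -12, -2]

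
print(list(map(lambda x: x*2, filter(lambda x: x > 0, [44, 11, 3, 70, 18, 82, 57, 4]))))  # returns [88, 22, 6, 140, 36, 164, 114, 8]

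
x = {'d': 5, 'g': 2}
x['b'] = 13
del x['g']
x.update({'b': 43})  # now {'d': 5, 'b': 43}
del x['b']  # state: {'d': 5}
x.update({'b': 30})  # {'d': 5, 'b': 30}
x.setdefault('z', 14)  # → 14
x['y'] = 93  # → {'d': 5, 'b': 30, 'z': 14, 'y': 93}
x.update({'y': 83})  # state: {'d': 5, 'b': 30, 'z': 14, 'y': 83}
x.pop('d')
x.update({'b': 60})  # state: {'b': 60, 'z': 14, 'y': 83}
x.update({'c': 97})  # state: {'b': 60, 'z': 14, 'y': 83, 'c': 97}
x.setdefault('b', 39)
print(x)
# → {'b': 60, 'z': 14, 'y': 83, 'c': 97}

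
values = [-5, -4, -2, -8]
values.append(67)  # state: [-5, -4, -2, -8, 67]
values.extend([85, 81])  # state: [-5, -4, -2, -8, 67, 85, 81]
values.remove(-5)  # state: [-4, -2, -8, 67, 85, 81]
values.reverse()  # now [81, 85, 67, -8, -2, -4]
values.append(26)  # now [81, 85, 67, -8, -2, -4, 26]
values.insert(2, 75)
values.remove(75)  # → [81, 85, 67, -8, -2, -4, 26]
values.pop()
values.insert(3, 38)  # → [81, 85, 67, 38, -8, -2, -4]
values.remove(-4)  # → [81, 85, 67, 38, -8, -2]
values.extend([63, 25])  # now [81, 85, 67, 38, -8, -2, 63, 25]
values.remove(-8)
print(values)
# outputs [81, 85, 67, 38, -2, 63, 25]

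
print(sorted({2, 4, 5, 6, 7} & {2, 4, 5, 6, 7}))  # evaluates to [2, 4, 5, 6, 7]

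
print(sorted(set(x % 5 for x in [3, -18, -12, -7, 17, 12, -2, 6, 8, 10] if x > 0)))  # [0, 1, 2, 3]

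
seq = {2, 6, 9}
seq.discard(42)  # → {2, 6, 9}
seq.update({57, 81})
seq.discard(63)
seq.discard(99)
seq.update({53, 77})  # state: {2, 6, 9, 53, 57, 77, 81}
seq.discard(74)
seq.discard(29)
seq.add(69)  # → {2, 6, 9, 53, 57, 69, 77, 81}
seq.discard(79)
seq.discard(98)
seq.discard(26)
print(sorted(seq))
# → [2, 6, 9, 53, 57, 69, 77, 81]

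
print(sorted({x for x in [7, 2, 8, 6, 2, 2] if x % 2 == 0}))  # [2, 6, 8]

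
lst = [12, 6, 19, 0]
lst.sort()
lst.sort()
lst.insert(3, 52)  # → [0, 6, 12, 52, 19]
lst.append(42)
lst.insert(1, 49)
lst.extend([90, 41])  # [0, 49, 6, 12, 52, 19, 42, 90, 41]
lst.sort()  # [0, 6, 12, 19, 41, 42, 49, 52, 90]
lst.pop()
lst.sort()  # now [0, 6, 12, 19, 41, 42, 49, 52]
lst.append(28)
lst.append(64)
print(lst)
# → [0, 6, 12, 19, 41, 42, 49, 52, 28, 64]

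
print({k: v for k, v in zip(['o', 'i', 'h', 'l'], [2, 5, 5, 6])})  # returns {'o': 2, 'i': 5, 'h': 5, 'l': 6}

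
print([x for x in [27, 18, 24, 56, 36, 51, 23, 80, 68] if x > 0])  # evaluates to [27, 18, 24, 56, 36, 51, 23, 80, 68]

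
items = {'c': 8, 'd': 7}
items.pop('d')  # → 7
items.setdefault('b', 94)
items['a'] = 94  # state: {'c': 8, 'b': 94, 'a': 94}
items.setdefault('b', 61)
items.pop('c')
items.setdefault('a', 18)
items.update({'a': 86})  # {'b': 94, 'a': 86}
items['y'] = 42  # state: {'b': 94, 'a': 86, 'y': 42}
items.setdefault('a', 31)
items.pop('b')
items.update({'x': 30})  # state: {'a': 86, 'y': 42, 'x': 30}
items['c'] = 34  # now {'a': 86, 'y': 42, 'x': 30, 'c': 34}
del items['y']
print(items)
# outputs {'a': 86, 'x': 30, 'c': 34}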